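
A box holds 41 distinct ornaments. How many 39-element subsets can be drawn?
C(41,39) = 41!/(39!×2!) = 820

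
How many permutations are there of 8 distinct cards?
8! = 40320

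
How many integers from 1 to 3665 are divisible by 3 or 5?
⌊3665/3⌋ + ⌊3665/5⌋ - ⌊3665/15⌋ = 1221 + 733 - 244 = 1710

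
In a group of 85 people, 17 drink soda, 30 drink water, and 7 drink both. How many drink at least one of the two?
|A∪B| = |A| + |B| - |A∩B| = 17 + 30 - 7 = 40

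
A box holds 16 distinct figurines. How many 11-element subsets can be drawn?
C(16,11) = 16!/(11!×5!) = 4368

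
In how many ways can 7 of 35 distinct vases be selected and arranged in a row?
P(35,7) = 35!/(35-7)! = 33891580800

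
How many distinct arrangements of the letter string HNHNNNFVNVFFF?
13! / (4! × 2! × 2! × 5!) = 540540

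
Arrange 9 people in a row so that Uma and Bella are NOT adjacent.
Total - adjacent = 9! - (9-1)!×2 = 362880 - 80640 = 282240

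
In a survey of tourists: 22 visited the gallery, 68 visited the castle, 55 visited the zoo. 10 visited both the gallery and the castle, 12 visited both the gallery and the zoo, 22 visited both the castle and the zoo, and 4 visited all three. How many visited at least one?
|A∪B∪C| = 22+68+55-10-12-22+4 = 105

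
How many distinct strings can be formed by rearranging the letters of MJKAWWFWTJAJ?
12! / (1! × 1! × 2! × 3! × 1! × 3! × 1!) = 6652800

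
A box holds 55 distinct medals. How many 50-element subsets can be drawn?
C(55,50) = 55!/(50!×5!) = 3478761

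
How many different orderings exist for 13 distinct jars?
13! = 6227020800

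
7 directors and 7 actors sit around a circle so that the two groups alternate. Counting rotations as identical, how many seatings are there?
Fix one of the directors: (7-1)! ways for the remaining directors, × 7! ways for the actors = 720 × 5040 = 3628800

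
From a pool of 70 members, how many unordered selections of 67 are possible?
C(70,67) = 70!/(67!×3!) = 54740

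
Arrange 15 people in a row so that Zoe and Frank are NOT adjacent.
Total - adjacent = 15! - (15-1)!×2 = 1307674368000 - 174356582400 = 1133317785600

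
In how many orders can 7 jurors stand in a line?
7! = 5040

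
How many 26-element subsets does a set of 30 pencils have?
C(30,26) = 30!/(26!×4!) = 27405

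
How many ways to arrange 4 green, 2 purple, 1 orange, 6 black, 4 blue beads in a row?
17! / (4! × 2! × 1! × 6! × 4!) = 428828400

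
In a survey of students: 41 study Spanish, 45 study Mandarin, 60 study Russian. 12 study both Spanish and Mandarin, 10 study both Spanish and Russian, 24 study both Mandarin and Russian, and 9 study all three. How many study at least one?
|A∪B∪C| = 41+45+60-12-10-24+9 = 109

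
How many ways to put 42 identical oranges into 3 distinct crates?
C(42+3-1, 3-1) = C(44, 2) = 946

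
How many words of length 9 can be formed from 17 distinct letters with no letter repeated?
P(17,9) = 17!/(17-9)! = 8821612800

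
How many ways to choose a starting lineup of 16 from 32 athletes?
C(32,16) = 32!/(16!×16!) = 601080390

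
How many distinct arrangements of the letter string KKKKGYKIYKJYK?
13! / (1! × 1! × 7! × 3! × 1!) = 205920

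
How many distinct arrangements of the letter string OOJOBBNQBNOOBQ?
14! / (2! × 2! × 5! × 1! × 4!) = 7567560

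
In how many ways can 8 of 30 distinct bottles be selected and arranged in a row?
P(30,8) = 30!/(30-8)! = 235989936000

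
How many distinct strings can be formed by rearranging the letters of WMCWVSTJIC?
10! / (2! × 1! × 2! × 1! × 1! × 1! × 1! × 1!) = 907200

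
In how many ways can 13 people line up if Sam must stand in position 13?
Fix one position: (13-1)! = 479001600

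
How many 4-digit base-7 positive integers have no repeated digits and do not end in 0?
Last digit: 6 nonzero choices. First digit: 5 (nonzero, ≠last). Middle 2: P(5,2) = 20. Total = 600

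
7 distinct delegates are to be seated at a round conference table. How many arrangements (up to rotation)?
Circular: fix one position, arrange the rest. (7-1)! = 720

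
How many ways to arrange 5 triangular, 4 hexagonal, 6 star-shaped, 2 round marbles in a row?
17! / (5! × 4! × 6! × 2!) = 85765680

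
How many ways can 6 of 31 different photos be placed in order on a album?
P(31,6) = 31!/(31-6)! = 530122320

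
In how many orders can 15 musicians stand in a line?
15! = 1307674368000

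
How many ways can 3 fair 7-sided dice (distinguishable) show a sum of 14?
Coefficient of x^14 in (x + x² + ... + x^7)^3. By inclusion-exclusion on dice exceeding 7: Σ_j (-1)^j C(3,j)·C(14-1-7j, 2) = C(3,0)·C(13,2) - C(3,1)·C(6,2) = 1·78 - 3·15 = 33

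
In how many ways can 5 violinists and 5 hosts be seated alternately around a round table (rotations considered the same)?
Fix one of the violinists: (5-1)! ways for the remaining violinists, × 5! ways for the hosts = 24 × 120 = 2880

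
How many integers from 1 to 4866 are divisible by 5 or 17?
⌊4866/5⌋ + ⌊4866/17⌋ - ⌊4866/85⌋ = 973 + 286 - 57 = 1202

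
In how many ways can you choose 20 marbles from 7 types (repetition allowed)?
C(20+7-1, 7-1) = C(26, 6) = 230230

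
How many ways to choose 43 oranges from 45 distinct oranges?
C(45,43) = 45!/(43!×2!) = 990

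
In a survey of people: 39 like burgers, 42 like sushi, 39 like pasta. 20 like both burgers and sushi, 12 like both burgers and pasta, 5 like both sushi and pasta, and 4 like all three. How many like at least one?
|A∪B∪C| = 39+42+39-20-12-5+4 = 87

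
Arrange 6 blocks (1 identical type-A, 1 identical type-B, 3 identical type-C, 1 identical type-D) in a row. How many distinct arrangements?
6! / (1! × 1! × 3! × 1!) = 120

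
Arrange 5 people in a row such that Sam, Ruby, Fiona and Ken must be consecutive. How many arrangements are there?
Treat the 4 as one block: (5-4+1)! × 4! = 2 × 24 = 48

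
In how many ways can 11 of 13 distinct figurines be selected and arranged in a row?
P(13,11) = 13!/(13-11)! = 3113510400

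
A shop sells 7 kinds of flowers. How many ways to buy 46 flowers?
C(46+7-1, 7-1) = C(52, 6) = 20358520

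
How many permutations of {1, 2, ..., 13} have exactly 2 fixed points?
Choose the 2 fixed points C(13,2) = 78, derange the rest: !11 = Σ_{j=0}^{11} (-1)^j·11!/j! = 39916800 - 39916800 + 19958400 - 6652800 + 1663200 - 332640 + 55440 - 7920 + 990 - 110 + 11 - 1 = 14684570. Product = 78 × 14684570 = 1145396460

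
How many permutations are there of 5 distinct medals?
5! = 120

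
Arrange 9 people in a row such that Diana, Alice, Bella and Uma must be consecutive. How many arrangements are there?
Treat the 4 as one block: (9-4+1)! × 4! = 720 × 24 = 17280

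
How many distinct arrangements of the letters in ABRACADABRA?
11! / (5! × 2! × 2! × 1! × 1!) = 83160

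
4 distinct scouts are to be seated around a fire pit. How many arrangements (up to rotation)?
Circular: fix one position, arrange the rest. (4-1)! = 6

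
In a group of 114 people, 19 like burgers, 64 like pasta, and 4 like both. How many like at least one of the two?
|A∪B| = |A| + |B| - |A∩B| = 19 + 64 - 4 = 79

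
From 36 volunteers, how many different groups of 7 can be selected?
C(36,7) = 36!/(7!×29!) = 8347680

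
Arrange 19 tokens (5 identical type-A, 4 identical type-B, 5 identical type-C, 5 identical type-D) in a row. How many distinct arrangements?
19! / (5! × 4! × 5! × 5!) = 2933186256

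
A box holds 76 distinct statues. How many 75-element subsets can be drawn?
C(76,75) = 76!/(75!×1!) = 76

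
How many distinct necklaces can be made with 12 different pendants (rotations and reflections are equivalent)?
(12-1)!/2 = 39916800/2 = 19958400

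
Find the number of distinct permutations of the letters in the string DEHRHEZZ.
8! / (1! × 1! × 2! × 2! × 2!) = 5040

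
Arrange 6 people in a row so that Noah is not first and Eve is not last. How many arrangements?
By inclusion-exclusion: 6! - 2×(6-1)! + (6-2)! = 720 - 240 + 24 = 504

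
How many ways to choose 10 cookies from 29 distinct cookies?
C(29,10) = 29!/(10!×19!) = 20030010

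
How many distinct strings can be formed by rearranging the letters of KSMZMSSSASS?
11! / (6! × 2! × 1! × 1! × 1!) = 27720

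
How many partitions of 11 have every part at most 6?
Let r_j(i) = number of partitions of i into parts ≤ j, for i = 0..11. r_1(i) = 1 for all i; r_j(i) = r_{j-1}(i) + r_j(i-j). Rows j = 2..6: ≤2: 1 1 2 2 3 3 4 4 5 5 6 6; ≤3: 1 1 2 3 4 5 7 8 10 12 14 16; ≤4: 1 1 2 3 5 6 9 11 15 18 23 27; ≤5: 1 1 2 3 5 7 10 13 18 23 30 37; ≤6: 1 1 2 3 5 7 11 14 20 26 35 44. r_6(11) = 44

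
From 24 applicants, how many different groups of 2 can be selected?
C(24,2) = 24!/(2!×22!) = 276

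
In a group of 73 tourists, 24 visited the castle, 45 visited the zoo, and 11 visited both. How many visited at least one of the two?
|A∪B| = |A| + |B| - |A∩B| = 24 + 45 - 11 = 58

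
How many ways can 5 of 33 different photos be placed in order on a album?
P(33,5) = 33!/(33-5)! = 28480320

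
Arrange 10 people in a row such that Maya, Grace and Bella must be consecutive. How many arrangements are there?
Treat the 3 as one block: (10-3+1)! × 3! = 40320 × 6 = 241920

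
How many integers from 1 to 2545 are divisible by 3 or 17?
⌊2545/3⌋ + ⌊2545/17⌋ - ⌊2545/51⌋ = 848 + 149 - 49 = 948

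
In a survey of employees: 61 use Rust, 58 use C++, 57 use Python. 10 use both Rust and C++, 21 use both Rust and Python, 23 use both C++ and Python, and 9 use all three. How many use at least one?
|A∪B∪C| = 61+58+57-10-21-23+9 = 131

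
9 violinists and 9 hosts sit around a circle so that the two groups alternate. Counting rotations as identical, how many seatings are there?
Fix one of the violinists: (9-1)! ways for the remaining violinists, × 9! ways for the hosts = 40320 × 362880 = 14631321600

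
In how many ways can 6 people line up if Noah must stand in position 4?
Fix one position: (6-1)! = 120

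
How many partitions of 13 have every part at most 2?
Let r_j(i) = number of partitions of i into parts ≤ j, for i = 0..13. r_1(i) = 1 for all i; r_j(i) = r_{j-1}(i) + r_j(i-j). Rows j = 2..2: ≤2: 1 1 2 2 3 3 4 4 5 5 6 6 7 7. r_2(13) = 7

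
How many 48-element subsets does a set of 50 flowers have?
C(50,48) = 50!/(48!×2!) = 1225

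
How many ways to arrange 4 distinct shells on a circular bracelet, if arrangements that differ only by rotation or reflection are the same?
(4-1)!/2 = 6/2 = 3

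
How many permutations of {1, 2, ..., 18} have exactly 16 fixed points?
Choose the 16 fixed points C(18,16) = 153, derange the rest: !2 = Σ_{j=0}^{2} (-1)^j·2!/j! = 2 - 2 + 1 = 1. Product = 153 × 1 = 153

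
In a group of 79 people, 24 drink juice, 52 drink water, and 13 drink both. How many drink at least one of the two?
|A∪B| = |A| + |B| - |A∩B| = 24 + 52 - 13 = 63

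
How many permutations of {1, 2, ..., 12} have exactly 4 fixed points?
Choose the 4 fixed points C(12,4) = 495, derange the rest: !8 = Σ_{j=0}^{8} (-1)^j·8!/j! = 40320 - 40320 + 20160 - 6720 + 1680 - 336 + 56 - 8 + 1 = 14833. Product = 495 × 14833 = 7342335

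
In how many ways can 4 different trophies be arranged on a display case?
4! = 24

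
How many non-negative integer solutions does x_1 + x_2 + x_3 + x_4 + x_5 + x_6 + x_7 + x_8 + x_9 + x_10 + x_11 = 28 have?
C(28+11-1, 11-1) = C(38, 10) = 472733756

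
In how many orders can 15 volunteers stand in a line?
15! = 1307674368000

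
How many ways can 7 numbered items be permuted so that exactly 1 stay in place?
Choose the 1 fixed point C(7,1) = 7, derange the rest: !6 = Σ_{j=0}^{6} (-1)^j·6!/j! = 720 - 720 + 360 - 120 + 30 - 6 + 1 = 265. Product = 7 × 265 = 1855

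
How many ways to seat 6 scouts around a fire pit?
Circular: fix one position, arrange the rest. (6-1)! = 120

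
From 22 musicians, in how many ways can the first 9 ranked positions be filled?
P(22,9) = 22!/(22-9)! = 180503769600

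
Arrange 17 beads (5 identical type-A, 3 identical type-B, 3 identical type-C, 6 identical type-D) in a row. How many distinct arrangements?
17! / (5! × 3! × 3! × 6!) = 114354240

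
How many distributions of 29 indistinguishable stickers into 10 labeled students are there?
C(29+10-1, 10-1) = C(38, 9) = 163011640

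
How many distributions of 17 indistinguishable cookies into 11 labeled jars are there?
C(17+11-1, 11-1) = C(27, 10) = 8436285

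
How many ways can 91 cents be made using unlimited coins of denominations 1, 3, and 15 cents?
Coefficient of x^91 in 1/(1-x^1) · 1/(1-x^3) · 1/(1-x^15). Case on j = number of 15-cent coins (j = 0..6); remainder r = 91 - 15j is made from {1,3} in ⌊r/3⌋+1 ways. r = 91, 76, 61, 46, 31, 16, 1 → 31 + 26 + 21 + 16 + 11 + 6 + 1 = 112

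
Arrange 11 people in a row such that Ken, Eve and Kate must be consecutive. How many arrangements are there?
Treat the 3 as one block: (11-3+1)! × 3! = 362880 × 6 = 2177280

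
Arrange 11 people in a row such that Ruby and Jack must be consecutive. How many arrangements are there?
Treat the 2 as one block: (11-2+1)! × 2! = 3628800 × 2 = 7257600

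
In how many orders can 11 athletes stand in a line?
11! = 39916800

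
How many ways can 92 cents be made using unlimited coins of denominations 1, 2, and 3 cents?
Coefficient of x^92 in 1/(1-x^1) · 1/(1-x^2) · 1/(1-x^3). Case on j = number of 3-cent coins (j = 0..30); remainder r = 92 - 3j is made from {1,2} in ⌊r/2⌋+1 ways. r = 92, 89, 86, 83, 80, 77, 74, 71, 68, 65, 62, 59, 56, 53, 50, 47, 44, 41, 38, 35, 32, 29, 26, 23, 20, 17, 14, 11, 8, 5, 2 → 47 + 45 + 44 + 42 + 41 + 39 + 38 + 36 + 35 + 33 + 32 + 30 + 29 + 27 + 26 + 24 + 23 + 21 + 20 + 18 + 17 + 15 + 14 + 12 + 11 + 9 + 8 + 6 + 5 + 3 + 2 = 752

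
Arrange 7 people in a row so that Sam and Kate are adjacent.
Treat as block: (7-1)! × 2! = 720 × 2 = 1440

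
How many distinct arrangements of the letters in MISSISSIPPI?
11! / (1! × 4! × 4! × 2!) = 34650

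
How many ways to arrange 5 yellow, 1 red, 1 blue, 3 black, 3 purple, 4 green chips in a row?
17! / (5! × 1! × 1! × 3! × 3! × 4!) = 3430627200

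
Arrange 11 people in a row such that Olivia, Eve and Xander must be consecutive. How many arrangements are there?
Treat the 3 as one block: (11-3+1)! × 3! = 362880 × 6 = 2177280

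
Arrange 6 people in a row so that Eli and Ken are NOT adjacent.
Total - adjacent = 6! - (6-1)!×2 = 720 - 240 = 480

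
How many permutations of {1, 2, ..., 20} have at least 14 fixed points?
Exactly j fixed points: C(20,j)·!(20-j); sum over j ≥ 14 (derangement numbers via !m = (m-1)·(!(m-1) + !(m-2)): !0..!6 = 1, 0, 1, 2, 9, 44, 265). Σ_{j=14}^{20} C(20,j)·!(20-j) = C(20,14)·!6 + C(20,15)·!5 + C(20,16)·!4 + C(20,17)·!3 + C(20,18)·!2 + C(20,19)·!1 + C(20,20)·!0 = 38760·265 + 15504·44 + 4845·9 + 1140·2 + 190·1 + 20·0 + 1·1 = 10999652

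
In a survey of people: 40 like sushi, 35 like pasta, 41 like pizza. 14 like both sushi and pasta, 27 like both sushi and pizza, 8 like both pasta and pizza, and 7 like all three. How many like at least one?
|A∪B∪C| = 40+35+41-14-27-8+7 = 74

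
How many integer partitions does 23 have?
Pentagonal recurrence p(n) = p(n-1) + p(n-2) - p(n-5) - p(n-7) + p(n-12) + p(n-15) - ... gives p(0..22) = 1, 1, 2, 3, 5, 7, 11, 15, 22, 30, 42, 56, 77, 101, 135, 176, 231, 297, 385, 490, 627, 792, 1002. p(23) = p(22) + p(21) - p(18) - p(16) + p(11) + p(8) - p(1) = 1002 + 792 - 385 - 231 + 56 + 22 - 1 = 1255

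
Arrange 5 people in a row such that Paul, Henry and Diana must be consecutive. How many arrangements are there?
Treat the 3 as one block: (5-3+1)! × 3! = 6 × 6 = 36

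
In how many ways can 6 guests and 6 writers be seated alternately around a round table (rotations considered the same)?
Fix one of the guests: (6-1)! ways for the remaining guests, × 6! ways for the writers = 120 × 720 = 86400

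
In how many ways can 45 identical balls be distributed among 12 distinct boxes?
C(45+12-1, 12-1) = C(56, 11) = 148902215280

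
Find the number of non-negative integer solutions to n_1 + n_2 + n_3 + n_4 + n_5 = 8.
C(8+5-1, 5-1) = C(12, 4) = 495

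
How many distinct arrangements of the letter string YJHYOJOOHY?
10! / (2! × 2! × 3! × 3!) = 25200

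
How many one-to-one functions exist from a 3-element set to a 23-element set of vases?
P(23,3) = 23!/(23-3)! = 10626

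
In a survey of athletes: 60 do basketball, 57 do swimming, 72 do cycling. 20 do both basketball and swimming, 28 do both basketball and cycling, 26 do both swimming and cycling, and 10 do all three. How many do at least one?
|A∪B∪C| = 60+57+72-20-28-26+10 = 125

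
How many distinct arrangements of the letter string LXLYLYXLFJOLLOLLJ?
17! / (2! × 2! × 8! × 2! × 1! × 2!) = 551350800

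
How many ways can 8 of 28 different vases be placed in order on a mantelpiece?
P(28,8) = 28!/(28-8)! = 125318793600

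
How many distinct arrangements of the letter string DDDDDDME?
8! / (6! × 1! × 1!) = 56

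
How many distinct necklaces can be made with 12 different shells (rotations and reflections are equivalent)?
(12-1)!/2 = 39916800/2 = 19958400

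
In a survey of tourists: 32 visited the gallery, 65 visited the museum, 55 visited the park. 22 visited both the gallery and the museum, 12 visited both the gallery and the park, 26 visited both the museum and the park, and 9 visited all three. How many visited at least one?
|A∪B∪C| = 32+65+55-22-12-26+9 = 101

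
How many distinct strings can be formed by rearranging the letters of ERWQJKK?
7! / (1! × 1! × 1! × 1! × 2! × 1!) = 2520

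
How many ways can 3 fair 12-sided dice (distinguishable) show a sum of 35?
Coefficient of x^35 in (x + x² + ... + x^12)^3. By inclusion-exclusion on dice exceeding 12: Σ_j (-1)^j C(3,j)·C(35-1-12j, 2) = C(3,0)·C(34,2) - C(3,1)·C(22,2) + C(3,2)·C(10,2) = 1·561 - 3·231 + 3·45 = 3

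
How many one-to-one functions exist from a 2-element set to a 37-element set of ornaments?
P(37,2) = 37!/(37-2)! = 1332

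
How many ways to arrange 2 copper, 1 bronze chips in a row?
3! / (2! × 1!) = 3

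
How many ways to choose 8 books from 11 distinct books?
C(11,8) = 11!/(8!×3!) = 165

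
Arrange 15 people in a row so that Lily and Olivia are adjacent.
Treat as block: (15-1)! × 2! = 87178291200 × 2 = 174356582400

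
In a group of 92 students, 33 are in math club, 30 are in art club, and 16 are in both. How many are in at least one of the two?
|A∪B| = |A| + |B| - |A∩B| = 33 + 30 - 16 = 47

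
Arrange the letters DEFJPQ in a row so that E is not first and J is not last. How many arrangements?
By inclusion-exclusion: 6! - 2×(6-1)! + (6-2)! = 720 - 240 + 24 = 504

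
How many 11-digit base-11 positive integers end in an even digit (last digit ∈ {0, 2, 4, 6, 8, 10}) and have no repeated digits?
Last∈{0,2,4,6,8,10}. Last=0: 3628800. Last nonzero: 5×9×P(9,9) = 16329600. Total = 19958400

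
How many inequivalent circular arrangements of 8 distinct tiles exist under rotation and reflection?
(8-1)!/2 = 5040/2 = 2520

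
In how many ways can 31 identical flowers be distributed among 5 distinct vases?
C(31+5-1, 5-1) = C(35, 4) = 52360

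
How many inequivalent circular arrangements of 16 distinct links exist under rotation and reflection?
(16-1)!/2 = 1307674368000/2 = 653837184000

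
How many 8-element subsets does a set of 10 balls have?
C(10,8) = 10!/(8!×2!) = 45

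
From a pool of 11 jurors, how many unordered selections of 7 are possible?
C(11,7) = 11!/(7!×4!) = 330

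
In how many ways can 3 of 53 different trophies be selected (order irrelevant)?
C(53,3) = 53!/(3!×50!) = 23426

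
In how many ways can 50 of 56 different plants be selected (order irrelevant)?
C(56,50) = 56!/(50!×6!) = 32468436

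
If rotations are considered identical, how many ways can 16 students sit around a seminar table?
Circular: fix one position, arrange the rest. (16-1)! = 1307674368000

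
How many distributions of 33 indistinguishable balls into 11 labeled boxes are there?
C(33+11-1, 11-1) = C(43, 10) = 1917334783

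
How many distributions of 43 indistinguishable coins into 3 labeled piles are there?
C(43+3-1, 3-1) = C(45, 2) = 990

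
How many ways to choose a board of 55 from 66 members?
C(66,55) = 66!/(55!×11!) = 1074082795968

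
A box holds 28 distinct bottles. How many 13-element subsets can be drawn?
C(28,13) = 28!/(13!×15!) = 37442160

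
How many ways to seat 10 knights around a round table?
Circular: fix one position, arrange the rest. (10-1)! = 362880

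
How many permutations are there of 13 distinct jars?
13! = 6227020800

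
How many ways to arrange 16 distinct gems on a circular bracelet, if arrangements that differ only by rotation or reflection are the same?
(16-1)!/2 = 1307674368000/2 = 653837184000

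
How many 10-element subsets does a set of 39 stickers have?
C(39,10) = 39!/(10!×29!) = 635745396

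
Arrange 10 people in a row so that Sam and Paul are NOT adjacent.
Total - adjacent = 10! - (10-1)!×2 = 3628800 - 725760 = 2903040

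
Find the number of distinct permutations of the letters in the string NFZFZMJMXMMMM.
13! / (2! × 6! × 1! × 1! × 1! × 2!) = 2162160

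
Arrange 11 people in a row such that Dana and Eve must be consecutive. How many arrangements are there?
Treat the 2 as one block: (11-2+1)! × 2! = 3628800 × 2 = 7257600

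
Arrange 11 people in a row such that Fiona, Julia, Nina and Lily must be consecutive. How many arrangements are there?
Treat the 4 as one block: (11-4+1)! × 4! = 40320 × 24 = 967680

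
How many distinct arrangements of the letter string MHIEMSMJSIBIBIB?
15! / (4! × 3! × 1! × 1! × 1! × 2! × 3!) = 756756000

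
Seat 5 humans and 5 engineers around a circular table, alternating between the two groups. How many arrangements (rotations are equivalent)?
Fix one of the humans: (5-1)! ways for the remaining humans, × 5! ways for the engineers = 24 × 120 = 2880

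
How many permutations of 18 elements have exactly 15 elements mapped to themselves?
Choose the 15 fixed points C(18,15) = 816, derange the rest: !3 = Σ_{j=0}^{3} (-1)^j·3!/j! = 6 - 6 + 3 - 1 = 2. Product = 816 × 2 = 1632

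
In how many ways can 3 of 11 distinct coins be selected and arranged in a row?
P(11,3) = 11!/(11-3)! = 990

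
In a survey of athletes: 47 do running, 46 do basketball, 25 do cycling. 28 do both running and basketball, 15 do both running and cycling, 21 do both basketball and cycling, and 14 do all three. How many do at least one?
|A∪B∪C| = 47+46+25-28-15-21+14 = 68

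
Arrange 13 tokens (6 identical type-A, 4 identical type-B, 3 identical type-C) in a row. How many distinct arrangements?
13! / (6! × 4! × 3!) = 60060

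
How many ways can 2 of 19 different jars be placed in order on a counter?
P(19,2) = 19!/(19-2)! = 342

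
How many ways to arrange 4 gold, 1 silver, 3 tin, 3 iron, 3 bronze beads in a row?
14! / (4! × 1! × 3! × 3! × 3!) = 16816800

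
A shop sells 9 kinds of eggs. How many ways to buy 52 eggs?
C(52+9-1, 9-1) = C(60, 8) = 2558620845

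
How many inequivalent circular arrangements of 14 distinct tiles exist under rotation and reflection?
(14-1)!/2 = 6227020800/2 = 3113510400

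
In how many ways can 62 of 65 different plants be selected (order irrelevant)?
C(65,62) = 65!/(62!×3!) = 43680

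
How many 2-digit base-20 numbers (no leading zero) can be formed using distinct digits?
First digit: 19 choices (nonzero). Then descending: 19 × 19 = 361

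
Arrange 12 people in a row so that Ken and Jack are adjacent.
Treat as block: (12-1)! × 2! = 39916800 × 2 = 79833600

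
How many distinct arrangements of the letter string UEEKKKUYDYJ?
11! / (1! × 2! × 2! × 2! × 3! × 1!) = 831600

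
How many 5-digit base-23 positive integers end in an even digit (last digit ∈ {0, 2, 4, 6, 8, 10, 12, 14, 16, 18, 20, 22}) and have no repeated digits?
Last∈{0,2,4,6,8,10,12,14,16,18,20,22}. Last=0: 175560. Last nonzero: 11×21×P(21,3) = 1843380. Total = 2018940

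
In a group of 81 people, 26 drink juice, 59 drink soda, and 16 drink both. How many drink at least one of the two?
|A∪B| = |A| + |B| - |A∩B| = 26 + 59 - 16 = 69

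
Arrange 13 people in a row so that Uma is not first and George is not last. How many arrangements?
By inclusion-exclusion: 13! - 2×(13-1)! + (13-2)! = 6227020800 - 958003200 + 39916800 = 5308934400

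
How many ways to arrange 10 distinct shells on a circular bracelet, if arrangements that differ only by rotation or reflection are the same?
(10-1)!/2 = 362880/2 = 181440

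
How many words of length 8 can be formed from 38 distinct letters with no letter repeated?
P(38,8) = 38!/(38-8)! = 1971788797440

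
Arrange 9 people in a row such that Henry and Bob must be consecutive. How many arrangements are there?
Treat the 2 as one block: (9-2+1)! × 2! = 40320 × 2 = 80640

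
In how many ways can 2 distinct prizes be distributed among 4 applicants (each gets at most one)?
P(4,2) = 4!/(4-2)! = 12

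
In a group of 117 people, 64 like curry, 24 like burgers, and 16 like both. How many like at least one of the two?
|A∪B| = |A| + |B| - |A∩B| = 64 + 24 - 16 = 72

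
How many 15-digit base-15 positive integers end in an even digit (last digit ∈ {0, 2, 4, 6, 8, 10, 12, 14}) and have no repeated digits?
Last∈{0,2,4,6,8,10,12,14}. Last=0: 87178291200. Last nonzero: 7×13×P(13,13) = 566658892800. Total = 653837184000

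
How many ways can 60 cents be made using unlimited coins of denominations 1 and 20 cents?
Coefficient of x^60 in 1/(1-x^1) · 1/(1-x^20). Use j coins of 20 for j = 0..⌊60/20⌋ = 3, the rest in 1s: 3 + 1 = 4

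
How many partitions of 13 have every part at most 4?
Let r_j(i) = number of partitions of i into parts ≤ j, for i = 0..13. r_1(i) = 1 for all i; r_j(i) = r_{j-1}(i) + r_j(i-j). Rows j = 2..4: ≤2: 1 1 2 2 3 3 4 4 5 5 6 6 7 7; ≤3: 1 1 2 3 4 5 7 8 10 12 14 16 19 21; ≤4: 1 1 2 3 5 6 9 11 15 18 23 27 34 39. r_4(13) = 39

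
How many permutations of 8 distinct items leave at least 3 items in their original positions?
Exactly j fixed points: C(8,j)·!(8-j); sum over j ≥ 3 (derangement numbers via !m = (m-1)·(!(m-1) + !(m-2)): !0..!5 = 1, 0, 1, 2, 9, 44). Σ_{j=3}^{8} C(8,j)·!(8-j) = C(8,3)·!5 + C(8,4)·!4 + C(8,5)·!3 + C(8,6)·!2 + C(8,7)·!1 + C(8,8)·!0 = 56·44 + 70·9 + 56·2 + 28·1 + 8·0 + 1·1 = 3235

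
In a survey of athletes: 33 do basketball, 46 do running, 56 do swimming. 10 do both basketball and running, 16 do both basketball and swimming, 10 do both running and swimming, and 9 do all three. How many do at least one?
|A∪B∪C| = 33+46+56-10-16-10+9 = 108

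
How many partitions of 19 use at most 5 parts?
By conjugation, equals partitions of 19 into parts ≤ 5. Let r_j(i) = number of partitions of i into parts ≤ j, for i = 0..19. r_1(i) = 1 for all i; r_j(i) = r_{j-1}(i) + r_j(i-j). Rows j = 2..5: ≤2: 1 1 2 2 3 3 4 4 5 5 6 6 7 7 8 8 9 9 10 10; ≤3: 1 1 2 3 4 5 7 8 10 12 14 16 19 21 24 27 30 33 37 40; ≤4: 1 1 2 3 5 6 9 11 15 18 23 27 34 39 47 54 64 72 84 94; ≤5: 1 1 2 3 5 7 10 13 18 23 30 37 47 57 70 84 101 119 141 164. r_5(19) = 164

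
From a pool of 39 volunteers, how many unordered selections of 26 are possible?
C(39,26) = 39!/(26!×13!) = 8122425444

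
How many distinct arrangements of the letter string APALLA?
6! / (1! × 3! × 2!) = 60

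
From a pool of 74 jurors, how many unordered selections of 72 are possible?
C(74,72) = 74!/(72!×2!) = 2701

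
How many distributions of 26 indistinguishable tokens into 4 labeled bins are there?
C(26+4-1, 4-1) = C(29, 3) = 3654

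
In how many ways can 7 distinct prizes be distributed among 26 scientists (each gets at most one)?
P(26,7) = 26!/(26-7)! = 3315312000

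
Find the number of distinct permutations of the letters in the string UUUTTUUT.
8! / (5! × 3!) = 56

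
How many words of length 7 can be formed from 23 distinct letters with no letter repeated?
P(23,7) = 23!/(23-7)! = 1235591280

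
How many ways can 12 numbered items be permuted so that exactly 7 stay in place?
Choose the 7 fixed points C(12,7) = 792, derange the rest: !5 = Σ_{j=0}^{5} (-1)^j·5!/j! = 120 - 120 + 60 - 20 + 5 - 1 = 44. Product = 792 × 44 = 34848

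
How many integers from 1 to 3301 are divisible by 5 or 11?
⌊3301/5⌋ + ⌊3301/11⌋ - ⌊3301/55⌋ = 660 + 300 - 60 = 900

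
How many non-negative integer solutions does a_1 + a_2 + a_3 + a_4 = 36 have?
C(36+4-1, 4-1) = C(39, 3) = 9139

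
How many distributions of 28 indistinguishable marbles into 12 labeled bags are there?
C(28+12-1, 12-1) = C(39, 11) = 1676056044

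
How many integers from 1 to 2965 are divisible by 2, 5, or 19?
⌊2965/2⌋+⌊2965/5⌋+⌊2965/19⌋ - ⌊2965/10⌋-⌊2965/38⌋-⌊2965/95⌋ + ⌊2965/190⌋ = 1482+593+156 - 296-78-31 + 15 = 1841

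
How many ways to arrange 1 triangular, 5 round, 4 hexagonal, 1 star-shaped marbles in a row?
11! / (1! × 5! × 4! × 1!) = 13860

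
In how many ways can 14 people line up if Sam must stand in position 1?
Fix one position: (14-1)! = 6227020800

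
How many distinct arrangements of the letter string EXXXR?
5! / (1! × 1! × 3!) = 20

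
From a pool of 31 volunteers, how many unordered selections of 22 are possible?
C(31,22) = 31!/(22!×9!) = 20160075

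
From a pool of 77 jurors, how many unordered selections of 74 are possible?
C(77,74) = 77!/(74!×3!) = 73150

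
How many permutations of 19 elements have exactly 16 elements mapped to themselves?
Choose the 16 fixed points C(19,16) = 969, derange the rest: !3 = Σ_{j=0}^{3} (-1)^j·3!/j! = 6 - 6 + 3 - 1 = 2. Product = 969 × 2 = 1938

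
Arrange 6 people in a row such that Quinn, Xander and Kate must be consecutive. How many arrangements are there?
Treat the 3 as one block: (6-3+1)! × 3! = 24 × 6 = 144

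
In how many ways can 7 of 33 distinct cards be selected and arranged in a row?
P(33,7) = 33!/(33-7)! = 21531121920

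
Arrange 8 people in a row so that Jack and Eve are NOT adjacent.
Total - adjacent = 8! - (8-1)!×2 = 40320 - 10080 = 30240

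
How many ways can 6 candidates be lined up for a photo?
6! = 720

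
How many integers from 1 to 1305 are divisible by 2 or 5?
⌊1305/2⌋ + ⌊1305/5⌋ - ⌊1305/10⌋ = 652 + 261 - 130 = 783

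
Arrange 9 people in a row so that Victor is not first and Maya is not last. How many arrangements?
By inclusion-exclusion: 9! - 2×(9-1)! + (9-2)! = 362880 - 80640 + 5040 = 287280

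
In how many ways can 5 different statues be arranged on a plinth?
5! = 120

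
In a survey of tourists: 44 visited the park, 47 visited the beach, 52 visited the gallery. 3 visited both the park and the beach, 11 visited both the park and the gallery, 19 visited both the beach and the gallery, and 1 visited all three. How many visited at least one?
|A∪B∪C| = 44+47+52-3-11-19+1 = 111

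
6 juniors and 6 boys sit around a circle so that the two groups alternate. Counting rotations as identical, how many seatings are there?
Fix one of the juniors: (6-1)! ways for the remaining juniors, × 6! ways for the boys = 120 × 720 = 86400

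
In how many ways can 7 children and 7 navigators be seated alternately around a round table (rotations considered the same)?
Fix one of the children: (7-1)! ways for the remaining children, × 7! ways for the navigators = 720 × 5040 = 3628800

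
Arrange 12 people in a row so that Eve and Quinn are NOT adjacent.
Total - adjacent = 12! - (12-1)!×2 = 479001600 - 79833600 = 399168000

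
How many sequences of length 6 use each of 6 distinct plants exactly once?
6! = 720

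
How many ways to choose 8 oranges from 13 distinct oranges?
C(13,8) = 13!/(8!×5!) = 1287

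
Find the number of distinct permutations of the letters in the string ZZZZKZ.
6! / (5! × 1!) = 6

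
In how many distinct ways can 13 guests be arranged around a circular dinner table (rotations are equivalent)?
Circular: fix one position, arrange the rest. (13-1)! = 479001600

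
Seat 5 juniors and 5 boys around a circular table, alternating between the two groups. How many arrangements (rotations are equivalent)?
Fix one of the juniors: (5-1)! ways for the remaining juniors, × 5! ways for the boys = 24 × 120 = 2880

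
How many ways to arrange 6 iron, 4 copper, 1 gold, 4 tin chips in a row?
15! / (6! × 4! × 1! × 4!) = 3153150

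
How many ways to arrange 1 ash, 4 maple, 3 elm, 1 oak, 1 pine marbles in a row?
10! / (1! × 4! × 3! × 1! × 1!) = 25200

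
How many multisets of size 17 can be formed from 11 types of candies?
C(17+11-1, 11-1) = C(27, 10) = 8436285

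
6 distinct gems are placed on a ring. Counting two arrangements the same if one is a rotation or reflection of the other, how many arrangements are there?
(6-1)!/2 = 120/2 = 60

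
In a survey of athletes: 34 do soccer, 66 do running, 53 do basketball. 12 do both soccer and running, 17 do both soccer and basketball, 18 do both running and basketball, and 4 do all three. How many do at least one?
|A∪B∪C| = 34+66+53-12-17-18+4 = 110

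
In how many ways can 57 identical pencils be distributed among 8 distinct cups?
C(57+8-1, 8-1) = C(64, 7) = 621216192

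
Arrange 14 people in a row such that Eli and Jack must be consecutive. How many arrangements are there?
Treat the 2 as one block: (14-2+1)! × 2! = 6227020800 × 2 = 12454041600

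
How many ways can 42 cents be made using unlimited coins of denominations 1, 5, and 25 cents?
Coefficient of x^42 in 1/(1-x^1) · 1/(1-x^5) · 1/(1-x^25). Case on j = number of 25-cent coins (j = 0..1); remainder r = 42 - 25j is made from {1,5} in ⌊r/5⌋+1 ways. r = 42, 17 → 9 + 4 = 13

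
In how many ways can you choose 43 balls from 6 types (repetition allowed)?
C(43+6-1, 6-1) = C(48, 5) = 1712304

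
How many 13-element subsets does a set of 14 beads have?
C(14,13) = 14!/(13!×1!) = 14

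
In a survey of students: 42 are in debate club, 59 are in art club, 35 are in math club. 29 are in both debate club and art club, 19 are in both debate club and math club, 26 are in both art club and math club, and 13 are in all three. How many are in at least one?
|A∪B∪C| = 42+59+35-29-19-26+13 = 75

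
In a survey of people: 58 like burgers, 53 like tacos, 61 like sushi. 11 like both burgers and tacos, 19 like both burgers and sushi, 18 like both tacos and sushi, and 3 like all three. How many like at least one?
|A∪B∪C| = 58+53+61-11-19-18+3 = 127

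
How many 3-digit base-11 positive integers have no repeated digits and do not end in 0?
Last digit: 10 nonzero choices. First digit: 9 (nonzero, ≠last). Middle 1: P(9,1) = 9. Total = 810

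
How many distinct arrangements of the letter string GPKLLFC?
7! / (1! × 1! × 1! × 1! × 1! × 2!) = 2520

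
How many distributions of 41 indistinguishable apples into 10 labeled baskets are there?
C(41+10-1, 10-1) = C(50, 9) = 2505433700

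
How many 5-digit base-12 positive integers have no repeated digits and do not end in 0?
Last digit: 11 nonzero choices. First digit: 10 (nonzero, ≠last). Middle 3: P(10,3) = 720. Total = 79200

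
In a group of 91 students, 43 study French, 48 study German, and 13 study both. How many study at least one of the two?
|A∪B| = |A| + |B| - |A∩B| = 43 + 48 - 13 = 78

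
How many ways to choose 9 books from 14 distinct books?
C(14,9) = 14!/(9!×5!) = 2002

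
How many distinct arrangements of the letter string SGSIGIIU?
8! / (2! × 2! × 1! × 3!) = 1680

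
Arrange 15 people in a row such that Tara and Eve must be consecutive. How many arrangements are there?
Treat the 2 as one block: (15-2+1)! × 2! = 87178291200 × 2 = 174356582400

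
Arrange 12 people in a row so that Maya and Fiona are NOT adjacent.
Total - adjacent = 12! - (12-1)!×2 = 479001600 - 79833600 = 399168000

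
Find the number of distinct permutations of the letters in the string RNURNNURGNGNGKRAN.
17! / (2! × 4! × 3! × 1! × 6! × 1!) = 1715313600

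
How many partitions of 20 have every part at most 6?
Let r_j(i) = number of partitions of i into parts ≤ j, for i = 0..20. r_1(i) = 1 for all i; r_j(i) = r_{j-1}(i) + r_j(i-j). Rows j = 2..6: ≤2: 1 1 2 2 3 3 4 4 5 5 6 6 7 7 8 8 9 9 10 10 11; ≤3: 1 1 2 3 4 5 7 8 10 12 14 16 19 21 24 27 30 33 37 40 44; ≤4: 1 1 2 3 5 6 9 11 15 18 23 27 34 39 47 54 64 72 84 94 108; ≤5: 1 1 2 3 5 7 10 13 18 23 30 37 47 57 70 84 101 119 141 164 192; ≤6: 1 1 2 3 5 7 11 14 20 26 35 44 58 71 90 110 136 163 199 235 282. r_6(20) = 282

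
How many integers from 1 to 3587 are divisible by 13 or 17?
⌊3587/13⌋ + ⌊3587/17⌋ - ⌊3587/221⌋ = 275 + 211 - 16 = 470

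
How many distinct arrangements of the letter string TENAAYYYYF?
10! / (1! × 2! × 1! × 4! × 1! × 1!) = 75600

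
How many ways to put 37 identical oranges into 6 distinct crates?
C(37+6-1, 6-1) = C(42, 5) = 850668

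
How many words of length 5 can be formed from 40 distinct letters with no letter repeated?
P(40,5) = 40!/(40-5)! = 78960960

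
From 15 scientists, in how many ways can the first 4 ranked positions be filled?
P(15,4) = 15!/(15-4)! = 32760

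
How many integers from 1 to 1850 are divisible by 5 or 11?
⌊1850/5⌋ + ⌊1850/11⌋ - ⌊1850/55⌋ = 370 + 168 - 33 = 505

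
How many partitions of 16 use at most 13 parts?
By conjugation, equals partitions of 16 into parts ≤ 13. Let r_j(i) = number of partitions of i into parts ≤ j, for i = 0..16. r_1(i) = 1 for all i; r_j(i) = r_{j-1}(i) + r_j(i-j). Rows j = 2..13: ≤2: 1 1 2 2 3 3 4 4 5 5 6 6 7 7 8 8 9; ≤3: 1 1 2 3 4 5 7 8 10 12 14 16 19 21 24 27 30; ≤4: 1 1 2 3 5 6 9 11 15 18 23 27 34 39 47 54 64; ≤5: 1 1 2 3 5 7 10 13 18 23 30 37 47 57 70 84 101; ≤6: 1 1 2 3 5 7 11 14 20 26 35 44 58 71 90 110 136; ≤7: 1 1 2 3 5 7 11 15 21 28 38 49 65 82 105 131 164; ≤8: 1 1 2 3 5 7 11 15 22 29 40 52 70 89 116 146 186; ≤9: 1 1 2 3 5 7 11 15 22 30 41 54 73 94 123 157 201; ≤10: 1 1 2 3 5 7 11 15 22 30 42 55 75 97 128 164 212; ≤11: 1 1 2 3 5 7 11 15 22 30 42 56 76 99 131 169 219; ≤12: 1 1 2 3 5 7 11 15 22 30 42 56 77 100 133 172 224; ≤13: 1 1 2 3 5 7 11 15 22 30 42 56 77 101 134 174 227. r_13(16) = 227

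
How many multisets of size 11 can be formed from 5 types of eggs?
C(11+5-1, 5-1) = C(15, 4) = 1365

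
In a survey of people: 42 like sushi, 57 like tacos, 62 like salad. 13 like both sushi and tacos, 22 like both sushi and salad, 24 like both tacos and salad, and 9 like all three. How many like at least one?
|A∪B∪C| = 42+57+62-13-22-24+9 = 111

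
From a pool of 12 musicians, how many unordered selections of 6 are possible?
C(12,6) = 12!/(6!×6!) = 924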